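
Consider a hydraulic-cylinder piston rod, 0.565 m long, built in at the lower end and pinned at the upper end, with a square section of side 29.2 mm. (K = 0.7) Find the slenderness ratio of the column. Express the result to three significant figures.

I = a⁴/12 = 29.2⁴/12 = 6.058×10^4 mm⁴
A = 852.6 mm²;  r_min = √(I/A) = √(6.058×10^4/852.6) = 8.429 mm
L_e = K·L = 0.7 × 0.565 m = 0.3955 m = 395.50 mm
λ = L_e / r_min = 395.50 / 8.429 = 46.9

λ ≈ 46.9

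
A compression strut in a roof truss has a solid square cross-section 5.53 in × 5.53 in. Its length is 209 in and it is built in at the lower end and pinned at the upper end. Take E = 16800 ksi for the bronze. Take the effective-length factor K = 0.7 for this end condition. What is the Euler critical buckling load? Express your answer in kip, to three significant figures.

I = a⁴/12 = 5.53⁴/12 = 77.93 in⁴
Effective length L_e = K·L = 0.7 × 209 = 146.3 in
P_cr = π²EI / L_e² = π² × 16800×10³ × 77.93 / 146.3² = 6.037×10^5 lb

P_cr ≈ 604 kip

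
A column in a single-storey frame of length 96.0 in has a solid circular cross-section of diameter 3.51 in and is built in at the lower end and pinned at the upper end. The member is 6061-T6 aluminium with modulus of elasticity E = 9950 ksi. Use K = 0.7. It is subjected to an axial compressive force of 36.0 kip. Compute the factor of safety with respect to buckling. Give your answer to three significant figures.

n ≈ 4.50

I = πd⁴/64 = π×3.51⁴/64 = 7.451 in⁴
Effective length L_e = K·L = 0.7 × 96.0 = 67.20 in
P_cr = π²EI / L_e² = π² × 9950×10³ × 7.451 / 67.20² = 1.620×10^5 lb
Factor of safety n = P_cr / P = 162.03 / 36.0 = 4.50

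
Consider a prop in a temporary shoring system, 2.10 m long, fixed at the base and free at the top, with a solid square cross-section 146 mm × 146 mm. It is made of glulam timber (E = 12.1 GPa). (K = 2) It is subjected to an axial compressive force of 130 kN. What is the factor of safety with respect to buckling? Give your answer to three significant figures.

n ≈ 1.97

I = a⁴/12 = 146⁴/12 = 3.786×10^7 mm⁴
I = 3.786×10^7 mm⁴ = 3.786×10^-5 m⁴
Effective length L_e = K·L = 2 × 2.10 = 4.200 m
P_cr = π²EI / L_e² = π² × 12.1×10⁹ × 3.786×10^-5 / 4.200² = 2.563×10^5 N
Factor of safety n = P_cr / P = 256.34 / 130 = 1.97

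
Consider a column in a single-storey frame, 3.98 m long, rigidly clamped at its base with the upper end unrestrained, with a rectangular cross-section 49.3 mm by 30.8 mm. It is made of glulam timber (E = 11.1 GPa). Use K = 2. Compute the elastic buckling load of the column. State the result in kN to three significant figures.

Buckling occurs about the weak axis: I_min = h·b³/12 with b = 30.8 mm (the shorter side).
I_min = 49.3×30.8³/12 = 1.200×10^5 mm⁴
I = 1.200×10^5 mm⁴ = 1.200×10^-7 m⁴
Effective length L_e = K·L = 2 × 3.98 = 7.960 m
P_cr = π²EI / L_e² = π² × 11.1×10⁹ × 1.200×10^-7 / 7.960² = 207.5 N

P_cr ≈ 0.208 kN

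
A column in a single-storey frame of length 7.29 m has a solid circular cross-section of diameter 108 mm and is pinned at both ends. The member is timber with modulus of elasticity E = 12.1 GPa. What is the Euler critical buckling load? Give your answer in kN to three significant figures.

I = πd⁴/64 = π×108⁴/64 = 6.678×10^6 mm⁴
I = 6.678×10^6 mm⁴ = 6.678×10^-6 m⁴
Effective length L_e = K·L = 1 × 7.29 = 7.290 m
P_cr = π²EI / L_e² = π² × 12.1×10⁹ × 6.678×10^-6 / 7.290² = 1.501×10^4 N

P_cr ≈ 15.0 kN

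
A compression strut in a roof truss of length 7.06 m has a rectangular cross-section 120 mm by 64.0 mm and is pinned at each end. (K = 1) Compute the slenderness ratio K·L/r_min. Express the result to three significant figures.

For a rectangle r_min = b/√12 = 64.0/√12 = 18.48 mm
L_e = K·L = 1 × 7.06 m = 7.060 m = 7060.0 mm
λ = L_e / r_min = 7060.0 / 18.48 = 382

λ ≈ 382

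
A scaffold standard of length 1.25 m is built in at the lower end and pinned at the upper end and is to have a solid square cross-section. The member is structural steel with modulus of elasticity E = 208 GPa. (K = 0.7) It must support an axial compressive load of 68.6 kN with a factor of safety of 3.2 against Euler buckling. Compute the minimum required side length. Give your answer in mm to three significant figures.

a ≈ 31.5 mm

Required P_cr = n·P = 3.2 × 68.6 = 219.5 kN
L_e = K·L = 0.7 × 1.25 = 0.8750 m
Required I = P_cr·L_e²/(π²E) = 2.195×10^5 × 0.8750² / (π² × 2.08×10^11) = 8.187×10^-8 m⁴
I_req = 8.187×10^4 mm⁴
Solid square: I = a⁴/12  ⇒  a = (12I)^(1/4) = (12×8.187×10^4)^(1/4) = 31.5 mm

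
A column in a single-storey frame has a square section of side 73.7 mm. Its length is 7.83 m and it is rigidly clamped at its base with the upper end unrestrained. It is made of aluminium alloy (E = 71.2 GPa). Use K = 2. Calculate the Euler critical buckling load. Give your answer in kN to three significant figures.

P_cr ≈ 7.05 kN

I = a⁴/12 = 73.7⁴/12 = 2.459×10^6 mm⁴
I = 2.459×10^6 mm⁴ = 2.459×10^-6 m⁴
Effective length L_e = K·L = 2 × 7.83 = 15.66 m
P_cr = π²EI / L_e² = π² × 71.2×10⁹ × 2.459×10^-6 / 15.66² = 7.045×10^3 N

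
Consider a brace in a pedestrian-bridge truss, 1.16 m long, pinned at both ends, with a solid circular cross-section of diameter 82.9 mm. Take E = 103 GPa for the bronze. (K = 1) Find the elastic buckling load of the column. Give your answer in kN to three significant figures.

I = πd⁴/64 = π×82.9⁴/64 = 2.318×10^6 mm⁴
I = 2.318×10^6 mm⁴ = 2.318×10^-6 m⁴
Effective length L_e = K·L = 1 × 1.16 = 1.160 m
P_cr = π²EI / L_e² = π² × 103×10⁹ × 2.318×10^-6 / 1.160² = 1.751×10^6 N

P_cr ≈ 1750 kN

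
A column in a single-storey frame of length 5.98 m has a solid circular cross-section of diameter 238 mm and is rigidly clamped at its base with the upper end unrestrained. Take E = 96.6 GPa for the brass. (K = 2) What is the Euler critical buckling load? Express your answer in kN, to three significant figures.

P_cr ≈ 1050 kN

I = πd⁴/64 = π×238⁴/64 = 1.575×10^8 mm⁴
I = 1.575×10^8 mm⁴ = 1.575×10^-4 m⁴
Effective length L_e = K·L = 2 × 5.98 = 11.96 m
P_cr = π²EI / L_e² = π² × 96.6×10⁹ × 1.575×10^-4 / 11.96² = 1.050×10^6 N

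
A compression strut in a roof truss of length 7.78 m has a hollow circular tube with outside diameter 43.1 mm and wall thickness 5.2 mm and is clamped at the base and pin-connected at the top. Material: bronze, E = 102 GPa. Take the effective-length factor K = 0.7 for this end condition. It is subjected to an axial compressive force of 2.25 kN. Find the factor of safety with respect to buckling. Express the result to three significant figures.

n ≈ 1.71

Inner diameter d_i = 43.1 − 2×5.2 = 32.70 mm
I = π(d_o⁴ − d_i⁴)/64 = π(43.1⁴ − 32.70⁴)/64 = 1.133×10^5 mm⁴
I = 1.133×10^5 mm⁴ = 1.133×10^-7 m⁴
Effective length L_e = K·L = 0.7 × 7.78 = 5.446 m
P_cr = π²EI / L_e² = π² × 102×10⁹ × 1.133×10^-7 / 5.446² = 3.844×10^3 N
Factor of safety n = P_cr / P = 3.8444 / 2.25 = 1.71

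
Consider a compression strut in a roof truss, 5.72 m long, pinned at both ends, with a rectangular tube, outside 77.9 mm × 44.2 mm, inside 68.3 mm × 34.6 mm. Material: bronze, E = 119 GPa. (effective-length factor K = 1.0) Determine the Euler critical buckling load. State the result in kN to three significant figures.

P_cr ≈ 11.7 kN

Weak-axis I_min = (h_o·b_o³ − h_i·b_i³)/12 with b_o = 44.2, b_i = 34.60 mm (shorter outer/inner sides).
I_min = (77.9×44.2³ − 68.30×34.60³)/12 = 3.248×10^5 mm⁴
I = 3.248×10^5 mm⁴ = 3.248×10^-7 m⁴
Effective length L_e = K·L = 1 × 5.72 = 5.720 m
P_cr = π²EI / L_e² = π² × 119×10⁹ × 3.248×10^-7 / 5.720² = 1.166×10^4 N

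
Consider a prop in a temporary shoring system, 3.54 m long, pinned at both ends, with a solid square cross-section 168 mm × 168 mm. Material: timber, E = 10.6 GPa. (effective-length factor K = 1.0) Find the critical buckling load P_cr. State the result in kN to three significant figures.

I = a⁴/12 = 168⁴/12 = 6.638×10^7 mm⁴
I = 6.638×10^7 mm⁴ = 6.638×10^-5 m⁴
Effective length L_e = K·L = 1 × 3.54 = 3.540 m
P_cr = π²EI / L_e² = π² × 10.6×10⁹ × 6.638×10^-5 / 3.540² = 5.542×10^5 N

P_cr ≈ 554 kN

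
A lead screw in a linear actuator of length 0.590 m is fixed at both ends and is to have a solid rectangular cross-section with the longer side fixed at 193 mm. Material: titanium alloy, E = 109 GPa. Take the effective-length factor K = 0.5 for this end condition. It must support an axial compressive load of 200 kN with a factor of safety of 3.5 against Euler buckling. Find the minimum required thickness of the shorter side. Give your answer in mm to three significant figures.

b ≈ 15.2 mm

Required P_cr = n·P = 3.5 × 200 = 700.0 kN
L_e = K·L = 0.5 × 0.590 = 0.2950 m
Required I = P_cr·L_e²/(π²E) = 7.000×10^5 × 0.2950² / (π² × 1.09×10^11) = 5.663×10^-8 m⁴
I_req = 5.663×10^4 mm⁴
Rectangle, weak axis: I_min = h·b³/12 with h = 193 mm fixed  ⇒  b = (12I/h)^(1/3) = 15.2 mm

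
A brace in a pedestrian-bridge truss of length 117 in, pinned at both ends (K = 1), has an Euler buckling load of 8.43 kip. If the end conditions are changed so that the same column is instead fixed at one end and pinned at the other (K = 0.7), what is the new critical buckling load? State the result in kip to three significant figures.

P_cr ≈ 17.2 kip

P_cr ∝ 1/K², so P_cr,new = P_cr,old × (K_old/K_new)² = 8.43 × (1/0.7)²
= 8.43 × 2.041 = 17.2 kip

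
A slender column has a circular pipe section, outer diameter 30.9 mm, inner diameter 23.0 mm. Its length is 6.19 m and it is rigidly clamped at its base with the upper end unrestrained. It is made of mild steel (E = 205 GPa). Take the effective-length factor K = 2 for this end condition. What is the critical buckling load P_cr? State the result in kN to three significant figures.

P_cr ≈ 0.409 kN

d_o = 30.9 mm, d_i = 23.0 mm
I = π(d_o⁴ − d_i⁴)/64 = π(30.9⁴ − 23.00⁴)/64 = 3.101×10^4 mm⁴
I = 3.101×10^4 mm⁴ = 3.101×10^-8 m⁴
Effective length L_e = K·L = 2 × 6.19 = 12.38 m
P_cr = π²EI / L_e² = π² × 205×10⁹ × 3.101×10^-8 / 12.38² = 409.4 N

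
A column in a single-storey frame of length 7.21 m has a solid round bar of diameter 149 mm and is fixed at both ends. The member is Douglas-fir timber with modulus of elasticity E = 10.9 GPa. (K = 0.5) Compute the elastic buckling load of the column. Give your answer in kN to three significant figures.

P_cr ≈ 200 kN

I = πd⁴/64 = π×149⁴/64 = 2.419×10^7 mm⁴
I = 2.419×10^7 mm⁴ = 2.419×10^-5 m⁴
Effective length L_e = K·L = 0.5 × 7.21 = 3.605 m
P_cr = π²EI / L_e² = π² × 10.9×10⁹ × 2.419×10^-5 / 3.605² = 2.003×10^5 N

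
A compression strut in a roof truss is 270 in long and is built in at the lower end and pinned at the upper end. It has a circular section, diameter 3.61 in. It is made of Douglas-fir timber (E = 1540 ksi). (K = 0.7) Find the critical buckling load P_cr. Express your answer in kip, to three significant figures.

I = πd⁴/64 = π×3.61⁴/64 = 8.337 in⁴
Effective length L_e = K·L = 0.7 × 270 = 189.0 in
P_cr = π²EI / L_e² = π² × 1540×10³ × 8.337 / 189.0² = 3.547×10^3 lb

P_cr ≈ 3.55 kip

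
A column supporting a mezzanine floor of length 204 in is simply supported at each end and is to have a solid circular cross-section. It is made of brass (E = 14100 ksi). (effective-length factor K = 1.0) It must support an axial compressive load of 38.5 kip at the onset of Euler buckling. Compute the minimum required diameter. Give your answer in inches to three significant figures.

d ≈ 3.91 in

L_e = K·L = 1 × 204 = 204.0 in
Required I = P_cr·L_e²/(π²E) = 3.850×10^4 × 204.0² / (π² × 1.41×10^7) = 11.51 in⁴
Solid circle: I = πd⁴/64  ⇒  d = (64I/π)^(1/4) = (64×11.51/π)^(1/4) = 3.91 in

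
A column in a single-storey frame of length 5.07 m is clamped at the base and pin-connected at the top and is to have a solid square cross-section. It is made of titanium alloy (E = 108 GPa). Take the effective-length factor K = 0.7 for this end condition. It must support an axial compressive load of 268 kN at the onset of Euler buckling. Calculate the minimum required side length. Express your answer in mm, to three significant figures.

L_e = K·L = 0.7 × 5.07 = 3.549 m
Required I = P_cr·L_e²/(π²E) = 2.680×10^5 × 3.549² / (π² × 1.08×10^11) = 3.167×10^-6 m⁴
I_req = 3.167×10^6 mm⁴
Solid square: I = a⁴/12  ⇒  a = (12I)^(1/4) = (12×3.167×10^6)^(1/4) = 78.5 mm

a ≈ 78.5 mm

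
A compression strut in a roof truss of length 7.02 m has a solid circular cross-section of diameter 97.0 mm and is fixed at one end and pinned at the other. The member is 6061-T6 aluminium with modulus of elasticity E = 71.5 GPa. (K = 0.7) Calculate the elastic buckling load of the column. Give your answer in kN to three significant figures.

P_cr ≈ 127 kN

I = πd⁴/64 = π×97.0⁴/64 = 4.346×10^6 mm⁴
I = 4.346×10^6 mm⁴ = 4.346×10^-6 m⁴
Effective length L_e = K·L = 0.7 × 7.02 = 4.914 m
P_cr = π²EI / L_e² = π² × 71.5×10⁹ × 4.346×10^-6 / 4.914² = 1.270×10^5 N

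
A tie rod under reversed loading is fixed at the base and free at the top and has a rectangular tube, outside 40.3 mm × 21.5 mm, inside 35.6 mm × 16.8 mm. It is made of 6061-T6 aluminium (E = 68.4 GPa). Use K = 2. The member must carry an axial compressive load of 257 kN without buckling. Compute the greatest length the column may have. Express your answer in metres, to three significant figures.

L_max ≈ 0.113 m

Weak-axis I_min = (h_o·b_o³ − h_i·b_i³)/12 with b_o = 21.5, b_i = 16.80 mm (shorter outer/inner sides).
I_min = (40.3×21.5³ − 35.60×16.80³)/12 = 1.931×10^4 mm⁴
I = 1.931×10^-8 m⁴
At the buckling limit P_cr = P = 2.570×10^5 N
From P_cr = π²EI/(K·L)²:  L = (1/K)·√(π²EI/P_cr) = (1/2)·√(π²×6.84×10^10×1.931×10^-8/2.570×10^5)
L = 0.113 m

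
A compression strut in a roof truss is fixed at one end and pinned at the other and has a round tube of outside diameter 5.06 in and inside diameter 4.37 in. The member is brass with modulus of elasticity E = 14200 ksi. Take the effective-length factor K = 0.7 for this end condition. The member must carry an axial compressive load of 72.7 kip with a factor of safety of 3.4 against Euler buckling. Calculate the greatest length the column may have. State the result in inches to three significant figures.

L_max ≈ 129 in

d_o = 5.06 in, d_i = 4.37 in
I = π(d_o⁴ − d_i⁴)/64 = π(5.06⁴ − 4.370⁴)/64 = 14.28 in⁴
Required critical load P_cr = n·P = 3.4 × 72.7 = 247.2 kip = 2.472×10^5 lb
From P_cr = π²EI/(K·L)²:  L = (1/K)·√(π²EI/P_cr) = (1/0.7)·√(π²×1.42×10^7×14.28/2.472×10^5)
L = 129 in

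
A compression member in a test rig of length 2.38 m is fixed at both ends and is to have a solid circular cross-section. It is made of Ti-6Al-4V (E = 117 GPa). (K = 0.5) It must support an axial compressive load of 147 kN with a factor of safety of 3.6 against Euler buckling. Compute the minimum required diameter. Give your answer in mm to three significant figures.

d ≈ 60.3 mm

Required P_cr = n·P = 3.6 × 147 = 529.2 kN
L_e = K·L = 0.5 × 2.38 = 1.190 m
Required I = P_cr·L_e²/(π²E) = 5.292×10^5 × 1.190² / (π² × 1.17×10^11) = 6.490×10^-7 m⁴
I_req = 6.490×10^5 mm⁴
Solid circle: I = πd⁴/64  ⇒  d = (64I/π)^(1/4) = (64×6.490×10^5/π)^(1/4) = 60.3 mm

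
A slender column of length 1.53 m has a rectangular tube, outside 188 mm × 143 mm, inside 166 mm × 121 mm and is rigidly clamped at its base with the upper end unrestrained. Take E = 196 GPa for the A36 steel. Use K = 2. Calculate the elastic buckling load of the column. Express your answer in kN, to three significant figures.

Weak-axis I_min = (h_o·b_o³ − h_i·b_i³)/12 with b_o = 143, b_i = 121.0 mm (shorter outer/inner sides).
I_min = (188×143³ − 166.0×121.0³)/12 = 2.131×10^7 mm⁴
I = 2.131×10^7 mm⁴ = 2.131×10^-5 m⁴
Effective length L_e = K·L = 2 × 1.53 = 3.060 m
P_cr = π²EI / L_e² = π² × 196×10⁹ × 2.131×10^-5 / 3.060² = 4.402×10^6 N

P_cr ≈ 4400 kN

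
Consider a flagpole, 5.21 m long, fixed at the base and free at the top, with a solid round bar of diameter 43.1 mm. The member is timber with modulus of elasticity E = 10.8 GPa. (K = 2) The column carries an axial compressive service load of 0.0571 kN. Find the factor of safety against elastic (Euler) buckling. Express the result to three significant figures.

n ≈ 2.91

I = πd⁴/64 = π×43.1⁴/64 = 1.694×10^5 mm⁴
I = 1.694×10^5 mm⁴ = 1.694×10^-7 m⁴
Effective length L_e = K·L = 2 × 5.21 = 10.42 m
P_cr = π²EI / L_e² = π² × 10.8×10⁹ × 1.694×10^-7 / 10.42² = 166.3 N
Factor of safety n = P_cr / P = 0.16629 / 0.0571 = 2.91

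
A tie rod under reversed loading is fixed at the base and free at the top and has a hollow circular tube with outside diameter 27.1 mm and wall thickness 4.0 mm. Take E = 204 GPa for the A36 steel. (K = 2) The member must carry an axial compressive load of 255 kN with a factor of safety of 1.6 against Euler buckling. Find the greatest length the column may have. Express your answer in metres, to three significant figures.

L_max ≈ 0.157 m

Inner diameter d_i = 27.1 − 2×4.0 = 19.10 mm
I = π(d_o⁴ − d_i⁴)/64 = π(27.1⁴ − 19.10⁴)/64 = 1.994×10^4 mm⁴
I = 1.994×10^-8 m⁴
Required critical load P_cr = n·P = 1.6 × 255 = 408.0 kN = 4.080×10^5 N
From P_cr = π²EI/(K·L)²:  L = (1/K)·√(π²EI/P_cr) = (1/2)·√(π²×2.04×10^11×1.994×10^-8/4.080×10^5)
L = 0.157 m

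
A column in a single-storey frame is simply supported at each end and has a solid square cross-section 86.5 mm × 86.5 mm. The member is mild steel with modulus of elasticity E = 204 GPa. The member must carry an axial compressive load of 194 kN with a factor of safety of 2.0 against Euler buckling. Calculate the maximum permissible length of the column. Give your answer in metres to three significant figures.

I = a⁴/12 = 86.5⁴/12 = 4.665×10^6 mm⁴
I = 4.665×10^-6 m⁴
Required critical load P_cr = n·P = 2.0 × 194 = 388.0 kN = 3.880×10^5 N
From P_cr = π²EI/(K·L)²:  L = (1/K)·√(π²EI/P_cr) = (1/1)·√(π²×2.04×10^11×4.665×10^-6/3.880×10^5)
L = 4.92 m

L_max ≈ 4.92 m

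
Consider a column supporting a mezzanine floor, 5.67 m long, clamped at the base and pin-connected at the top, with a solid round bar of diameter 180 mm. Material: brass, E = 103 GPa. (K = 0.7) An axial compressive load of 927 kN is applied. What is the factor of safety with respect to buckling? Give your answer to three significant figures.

I = πd⁴/64 = π×180⁴/64 = 5.153×10^7 mm⁴
I = 5.153×10^7 mm⁴ = 5.153×10^-5 m⁴
Effective length L_e = K·L = 0.7 × 5.67 = 3.969 m
P_cr = π²EI / L_e² = π² × 103×10⁹ × 5.153×10^-5 / 3.969² = 3.325×10^6 N
Factor of safety n = P_cr / P = 3325.3 / 927 = 3.59

n ≈ 3.59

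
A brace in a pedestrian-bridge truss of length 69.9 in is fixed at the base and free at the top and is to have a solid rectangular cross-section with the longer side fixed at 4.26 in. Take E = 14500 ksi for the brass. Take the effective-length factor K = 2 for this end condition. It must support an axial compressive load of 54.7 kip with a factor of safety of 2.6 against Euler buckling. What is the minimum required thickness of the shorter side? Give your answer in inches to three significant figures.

Required P_cr = n·P = 2.6 × 54.7 = 142.2 kip
L_e = K·L = 2 × 69.9 = 139.8 in
Required I = P_cr·L_e²/(π²E) = 1.422×10^5 × 139.8² / (π² × 1.45×10^7) = 19.42 in⁴
Rectangle, weak axis: I_min = h·b³/12 with h = 4.26 in fixed  ⇒  b = (12I/h)^(1/3) = 3.80 in

b ≈ 3.80 in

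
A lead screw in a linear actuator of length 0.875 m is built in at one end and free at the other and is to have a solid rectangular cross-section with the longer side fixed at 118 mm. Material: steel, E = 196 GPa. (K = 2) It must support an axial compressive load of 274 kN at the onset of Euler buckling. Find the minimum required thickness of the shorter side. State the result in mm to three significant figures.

b ≈ 35.3 mm

L_e = K·L = 2 × 0.875 = 1.750 m
Required I = P_cr·L_e²/(π²E) = 2.740×10^5 × 1.750² / (π² × 1.96×10^11) = 4.338×10^-7 m⁴
I_req = 4.338×10^5 mm⁴
Rectangle, weak axis: I_min = h·b³/12 with h = 118 mm fixed  ⇒  b = (12I/h)^(1/3) = 35.3 mm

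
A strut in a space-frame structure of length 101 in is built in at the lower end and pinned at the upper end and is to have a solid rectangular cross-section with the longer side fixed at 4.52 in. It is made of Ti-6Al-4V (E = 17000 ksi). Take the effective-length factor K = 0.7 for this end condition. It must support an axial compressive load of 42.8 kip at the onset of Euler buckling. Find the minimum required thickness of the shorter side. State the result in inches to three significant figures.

L_e = K·L = 0.7 × 101 = 70.70 in
Required I = P_cr·L_e²/(π²E) = 4.280×10^4 × 70.70² / (π² × 1.70×10^7) = 1.275 in⁴
Rectangle, weak axis: I_min = h·b³/12 with h = 4.52 in fixed  ⇒  b = (12I/h)^(1/3) = 1.50 in

b ≈ 1.50 in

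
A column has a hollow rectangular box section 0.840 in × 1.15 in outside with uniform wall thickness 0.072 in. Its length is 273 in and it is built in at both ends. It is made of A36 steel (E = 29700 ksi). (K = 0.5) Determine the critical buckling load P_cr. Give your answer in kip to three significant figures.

Inner dimensions: h_i = 1.15 − 2×0.072 = 1.006 in, b_i = 0.840 − 2×0.072 = 0.6960 in
Weak-axis I_min = (h_o·b_o³ − h_i·b_i³)/12 with b_o = 0.840, b_i = 0.6960 in (shorter outer/inner sides).
I_min = (1.15×0.840³ − 1.006×0.6960³)/12 = 2.854×10^-2 in⁴
Effective length L_e = K·L = 0.5 × 273 = 136.5 in
P_cr = π²EI / L_e² = π² × 29700×10³ × 2.854×10^-2 / 136.5² = 448.9 lb

P_cr ≈ 0.449 kip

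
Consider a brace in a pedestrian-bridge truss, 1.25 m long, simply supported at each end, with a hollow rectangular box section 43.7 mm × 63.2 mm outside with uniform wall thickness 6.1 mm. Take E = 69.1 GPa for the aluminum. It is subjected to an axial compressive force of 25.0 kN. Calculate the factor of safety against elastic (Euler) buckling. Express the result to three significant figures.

Inner dimensions: h_i = 63.2 − 2×6.1 = 51.00 mm, b_i = 43.7 − 2×6.1 = 31.50 mm
Weak-axis I_min = (h_o·b_o³ − h_i·b_i³)/12 with b_o = 43.7, b_i = 31.50 mm (shorter outer/inner sides).
I_min = (63.2×43.7³ − 51.00×31.50³)/12 = 3.067×10^5 mm⁴
I = 3.067×10^5 mm⁴ = 3.067×10^-7 m⁴
Effective length L_e = K·L = 1 × 1.25 = 1.250 m
P_cr = π²EI / L_e² = π² × 69.1×10⁹ × 3.067×10^-7 / 1.250² = 1.339×10^5 N
Factor of safety n = P_cr / P = 133.86 / 25.0 = 5.35

n ≈ 5.35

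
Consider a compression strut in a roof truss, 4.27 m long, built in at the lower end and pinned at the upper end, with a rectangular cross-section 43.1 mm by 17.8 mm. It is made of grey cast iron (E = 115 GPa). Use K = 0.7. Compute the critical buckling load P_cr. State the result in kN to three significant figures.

P_cr ≈ 2.57 kN

Buckling occurs about the weak axis: I_min = h·b³/12 with b = 17.8 mm (the shorter side).
I_min = 43.1×17.8³/12 = 2.026×10^4 mm⁴
I = 2.026×10^4 mm⁴ = 2.026×10^-8 m⁴
Effective length L_e = K·L = 0.7 × 4.27 = 2.989 m
P_cr = π²EI / L_e² = π² × 115×10⁹ × 2.026×10^-8 / 2.989² = 2.573×10^3 N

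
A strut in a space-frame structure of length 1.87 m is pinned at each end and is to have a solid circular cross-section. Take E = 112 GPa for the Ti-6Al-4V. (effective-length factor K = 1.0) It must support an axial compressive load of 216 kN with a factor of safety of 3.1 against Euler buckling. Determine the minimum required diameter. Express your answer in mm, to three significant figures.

Required P_cr = n·P = 3.1 × 216 = 669.6 kN
L_e = K·L = 1 × 1.87 = 1.870 m
Required I = P_cr·L_e²/(π²E) = 6.696×10^5 × 1.870² / (π² × 1.12×10^11) = 2.118×10^-6 m⁴
I_req = 2.118×10^6 mm⁴
Solid circle: I = πd⁴/64  ⇒  d = (64I/π)^(1/4) = (64×2.118×10^6/π)^(1/4) = 81.0 mm

d ≈ 81.0 mm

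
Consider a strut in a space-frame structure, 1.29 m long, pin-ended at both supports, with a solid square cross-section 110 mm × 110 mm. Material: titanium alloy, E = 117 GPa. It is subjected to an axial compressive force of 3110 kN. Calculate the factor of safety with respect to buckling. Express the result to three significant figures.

I = a⁴/12 = 110⁴/12 = 1.220×10^7 mm⁴
I = 1.220×10^7 mm⁴ = 1.220×10^-5 m⁴
Effective length L_e = K·L = 1 × 1.29 = 1.290 m
P_cr = π²EI / L_e² = π² × 117×10⁹ × 1.220×10^-5 / 1.290² = 8.466×10^6 N
Factor of safety n = P_cr / P = 8466.3 / 3110 = 2.72

n ≈ 2.72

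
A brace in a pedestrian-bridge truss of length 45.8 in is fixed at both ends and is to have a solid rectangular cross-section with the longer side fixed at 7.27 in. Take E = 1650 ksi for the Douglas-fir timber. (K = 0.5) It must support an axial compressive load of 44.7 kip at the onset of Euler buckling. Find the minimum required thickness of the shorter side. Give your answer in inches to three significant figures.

L_e = K·L = 0.5 × 45.8 = 22.90 in
Required I = P_cr·L_e²/(π²E) = 4.470×10^4 × 22.90² / (π² × 1.65×10^6) = 1.439 in⁴
Rectangle, weak axis: I_min = h·b³/12 with h = 7.27 in fixed  ⇒  b = (12I/h)^(1/3) = 1.33 in

b ≈ 1.33 in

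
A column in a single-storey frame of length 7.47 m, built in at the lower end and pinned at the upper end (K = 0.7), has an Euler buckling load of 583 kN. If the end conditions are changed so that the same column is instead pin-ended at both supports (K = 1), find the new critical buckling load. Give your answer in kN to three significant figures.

P_cr ≈ 286 kN

P_cr ∝ 1/K², so P_cr,new = P_cr,old × (K_old/K_new)² = 583 × (0.7/1)²
= 583 × 0.4900 = 286 kN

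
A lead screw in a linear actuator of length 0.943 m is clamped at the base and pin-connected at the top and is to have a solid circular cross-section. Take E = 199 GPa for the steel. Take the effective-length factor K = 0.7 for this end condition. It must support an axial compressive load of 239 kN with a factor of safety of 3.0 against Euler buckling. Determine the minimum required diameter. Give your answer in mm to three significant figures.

d ≈ 42.4 mm

Required P_cr = n·P = 3.0 × 239 = 717.0 kN
L_e = K·L = 0.7 × 0.943 = 0.6601 m
Required I = P_cr·L_e²/(π²E) = 7.170×10^5 × 0.6601² / (π² × 1.99×10^11) = 1.591×10^-7 m⁴
I_req = 1.591×10^5 mm⁴
Solid circle: I = πd⁴/64  ⇒  d = (64I/π)^(1/4) = (64×1.591×10^5/π)^(1/4) = 42.4 mm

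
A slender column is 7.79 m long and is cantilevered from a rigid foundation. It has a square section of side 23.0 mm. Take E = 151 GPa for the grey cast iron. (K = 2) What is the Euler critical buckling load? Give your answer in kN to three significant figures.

P_cr ≈ 0.143 kN

I = a⁴/12 = 23.0⁴/12 = 2.332×10^4 mm⁴
I = 2.332×10^4 mm⁴ = 2.332×10^-8 m⁴
Effective length L_e = K·L = 2 × 7.79 = 15.58 m
P_cr = π²EI / L_e² = π² × 151×10⁹ × 2.332×10^-8 / 15.58² = 143.2 N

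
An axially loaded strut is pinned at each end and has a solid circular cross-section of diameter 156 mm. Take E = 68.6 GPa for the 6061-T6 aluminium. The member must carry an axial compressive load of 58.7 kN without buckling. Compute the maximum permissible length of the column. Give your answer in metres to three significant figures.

I = πd⁴/64 = π×156⁴/64 = 2.907×10^7 mm⁴
I = 2.907×10^-5 m⁴
At the buckling limit P_cr = P = 5.870×10^4 N
From P_cr = π²EI/(K·L)²:  L = (1/K)·√(π²EI/P_cr) = (1/1)·√(π²×6.86×10^10×2.907×10^-5/5.870×10^4)
L = 18.3 m

L_max ≈ 18.3 m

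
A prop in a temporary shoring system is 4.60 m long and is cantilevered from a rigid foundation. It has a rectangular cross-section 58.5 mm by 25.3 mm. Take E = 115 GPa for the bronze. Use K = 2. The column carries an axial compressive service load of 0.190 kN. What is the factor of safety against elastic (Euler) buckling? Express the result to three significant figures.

n ≈ 5.57

Buckling occurs about the weak axis: I_min = h·b³/12 with b = 25.3 mm (the shorter side).
I_min = 58.5×25.3³/12 = 7.895×10^4 mm⁴
I = 7.895×10^4 mm⁴ = 7.895×10^-8 m⁴
Effective length L_e = K·L = 2 × 4.60 = 9.200 m
P_cr = π²EI / L_e² = π² × 115×10⁹ × 7.895×10^-8 / 9.200² = 1.059×10^3 N
Factor of safety n = P_cr / P = 1.0587 / 0.190 = 5.57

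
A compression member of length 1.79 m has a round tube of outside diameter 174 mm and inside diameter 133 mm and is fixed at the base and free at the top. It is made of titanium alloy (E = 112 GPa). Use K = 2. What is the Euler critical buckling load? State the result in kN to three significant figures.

d_o = 174 mm, d_i = 133 mm
I = π(d_o⁴ − d_i⁴)/64 = π(174⁴ − 133.0⁴)/64 = 2.964×10^7 mm⁴
I = 2.964×10^7 mm⁴ = 2.964×10^-5 m⁴
Effective length L_e = K·L = 2 × 1.79 = 3.580 m
P_cr = π²EI / L_e² = π² × 112×10⁹ × 2.964×10^-5 / 3.580² = 2.556×10^6 N

P_cr ≈ 2560 kN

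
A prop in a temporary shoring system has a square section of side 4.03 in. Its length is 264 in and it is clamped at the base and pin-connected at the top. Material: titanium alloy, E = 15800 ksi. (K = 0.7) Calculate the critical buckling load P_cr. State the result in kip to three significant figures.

P_cr ≈ 100 kip

I = a⁴/12 = 4.03⁴/12 = 21.98 in⁴
Effective length L_e = K·L = 0.7 × 264 = 184.8 in
P_cr = π²EI / L_e² = π² × 15800×10³ × 21.98 / 184.8² = 1.004×10^5 lb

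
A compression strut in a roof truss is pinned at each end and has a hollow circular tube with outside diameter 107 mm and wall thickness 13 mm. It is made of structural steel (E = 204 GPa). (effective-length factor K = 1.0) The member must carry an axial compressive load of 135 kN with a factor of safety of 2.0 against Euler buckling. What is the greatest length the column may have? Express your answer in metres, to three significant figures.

L_max ≈ 5.68 m

Inner diameter d_i = 107 − 2×13 = 81.00 mm
I = π(d_o⁴ − d_i⁴)/64 = π(107⁴ − 81.00⁴)/64 = 4.321×10^6 mm⁴
I = 4.321×10^-6 m⁴
Required critical load P_cr = n·P = 2.0 × 135 = 270.0 kN = 2.700×10^5 N
From P_cr = π²EI/(K·L)²:  L = (1/K)·√(π²EI/P_cr) = (1/1)·√(π²×2.04×10^11×4.321×10^-6/2.700×10^5)
L = 5.68 m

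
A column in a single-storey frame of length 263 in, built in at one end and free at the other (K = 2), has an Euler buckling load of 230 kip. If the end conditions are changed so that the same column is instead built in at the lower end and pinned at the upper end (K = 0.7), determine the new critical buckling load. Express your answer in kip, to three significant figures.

P_cr ≈ 1880 kip

P_cr ∝ 1/K², so P_cr,new = P_cr,old × (K_old/K_new)² = 230 × (2/0.7)²
= 230 × 8.163 = 1880 kip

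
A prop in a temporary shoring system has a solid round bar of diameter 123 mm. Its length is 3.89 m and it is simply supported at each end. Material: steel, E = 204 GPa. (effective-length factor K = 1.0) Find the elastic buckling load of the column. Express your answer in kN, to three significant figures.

I = πd⁴/64 = π×123⁴/64 = 1.124×10^7 mm⁴
I = 1.124×10^7 mm⁴ = 1.124×10^-5 m⁴
Effective length L_e = K·L = 1 × 3.89 = 3.890 m
P_cr = π²EI / L_e² = π² × 204×10⁹ × 1.124×10^-5 / 3.890² = 1.495×10^6 N

P_cr ≈ 1490 kN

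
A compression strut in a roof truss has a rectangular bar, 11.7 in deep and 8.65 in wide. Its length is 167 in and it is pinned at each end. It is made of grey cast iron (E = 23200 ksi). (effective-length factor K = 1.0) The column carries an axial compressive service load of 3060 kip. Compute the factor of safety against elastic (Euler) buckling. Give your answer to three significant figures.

Buckling occurs about the weak axis: I_min = h·b³/12 with b = 8.65 in (the shorter side).
I_min = 11.7×8.65³/12 = 631.0 in⁴
Effective length L_e = K·L = 1 × 167 = 167.0 in
P_cr = π²EI / L_e² = π² × 23200×10³ × 631.0 / 167.0² = 5.181×10^6 lb
Factor of safety n = P_cr / P = 5180.9 / 3060 = 1.69

n ≈ 1.69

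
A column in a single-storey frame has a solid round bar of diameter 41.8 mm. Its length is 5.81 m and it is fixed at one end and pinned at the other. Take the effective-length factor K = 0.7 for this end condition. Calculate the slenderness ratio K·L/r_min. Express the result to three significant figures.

λ ≈ 389

For a solid circle r = d/4 = 41.8/4 = 10.45 mm
L_e = K·L = 0.7 × 5.81 m = 4.067 m = 4067.0 mm
λ = L_e / r_min = 4067.0 / 10.45 = 389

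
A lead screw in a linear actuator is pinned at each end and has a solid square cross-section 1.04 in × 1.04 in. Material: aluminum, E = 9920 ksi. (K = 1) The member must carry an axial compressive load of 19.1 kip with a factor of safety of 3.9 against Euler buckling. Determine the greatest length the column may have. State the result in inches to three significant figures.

I = a⁴/12 = 1.04⁴/12 = 9.749×10^-2 in⁴
Required critical load P_cr = n·P = 3.9 × 19.1 = 74.49 kip = 7.449×10^4 lb
From P_cr = π²EI/(K·L)²:  L = (1/K)·√(π²EI/P_cr) = (1/1)·√(π²×9.92×10^6×9.749×10^-2/7.449×10^4)
L = 11.3 in

L_max ≈ 11.3 in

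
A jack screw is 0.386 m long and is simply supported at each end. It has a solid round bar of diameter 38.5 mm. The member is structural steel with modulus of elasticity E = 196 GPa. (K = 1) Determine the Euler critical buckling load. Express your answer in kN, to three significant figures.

I = πd⁴/64 = π×38.5⁴/64 = 1.078×10^5 mm⁴
I = 1.078×10^5 mm⁴ = 1.078×10^-7 m⁴
Effective length L_e = K·L = 1 × 0.386 = 0.3860 m
P_cr = π²EI / L_e² = π² × 196×10⁹ × 1.078×10^-7 / 0.3860² = 1.400×10^6 N

P_cr ≈ 1400 kN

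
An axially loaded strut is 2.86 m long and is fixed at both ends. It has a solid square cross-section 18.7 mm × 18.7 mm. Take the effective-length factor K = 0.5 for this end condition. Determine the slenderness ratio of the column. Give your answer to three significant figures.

For a square r = a/√12 = 18.7/√12 = 5.398 mm
L_e = K·L = 0.5 × 2.86 m = 1.430 m = 1430.0 mm
λ = L_e / r_min = 1430.0 / 5.398 = 265

λ ≈ 265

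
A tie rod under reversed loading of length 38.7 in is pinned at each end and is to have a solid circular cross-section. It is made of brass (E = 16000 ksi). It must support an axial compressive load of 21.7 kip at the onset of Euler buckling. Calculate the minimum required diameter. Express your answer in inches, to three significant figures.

L_e = K·L = 1 × 38.7 = 38.70 in
Required I = P_cr·L_e²/(π²E) = 2.170×10^4 × 38.70² / (π² × 1.60×10^7) = 0.2058 in⁴
Solid circle: I = πd⁴/64  ⇒  d = (64I/π)^(1/4) = (64×0.2058/π)^(1/4) = 1.43 in

d ≈ 1.43 in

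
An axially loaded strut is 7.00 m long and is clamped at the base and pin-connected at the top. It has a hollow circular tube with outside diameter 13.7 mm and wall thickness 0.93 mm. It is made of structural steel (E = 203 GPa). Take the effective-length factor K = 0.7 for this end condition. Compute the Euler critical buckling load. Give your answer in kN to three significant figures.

P_cr ≈ 0.0638 kN

Inner diameter d_i = 13.7 − 2×0.93 = 11.84 mm
I = π(d_o⁴ − d_i⁴)/64 = π(13.7⁴ − 11.84⁴)/64 = 764.6 mm⁴
I = 764.6 mm⁴ = 7.646×10^-10 m⁴
Effective length L_e = K·L = 0.7 × 7.00 = 4.900 m
P_cr = π²EI / L_e² = π² × 203×10⁹ × 7.646×10^-10 / 4.900² = 63.80 N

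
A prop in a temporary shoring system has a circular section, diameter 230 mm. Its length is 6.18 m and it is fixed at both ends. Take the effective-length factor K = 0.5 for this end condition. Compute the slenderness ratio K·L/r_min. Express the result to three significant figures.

λ ≈ 53.7

I = πd⁴/64 = π×230⁴/64 = 1.374×10^8 mm⁴
A = 4.155×10^4 mm²;  r_min = √(I/A) = √(1.374×10^8/4.155×10^4) = 57.50 mm
L_e = K·L = 0.5 × 6.18 m = 3.090 m = 3090.0 mm
λ = L_e / r_min = 3090.0 / 57.50 = 53.7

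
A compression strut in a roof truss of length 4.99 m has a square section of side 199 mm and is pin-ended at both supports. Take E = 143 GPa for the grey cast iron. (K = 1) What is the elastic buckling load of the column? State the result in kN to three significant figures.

P_cr ≈ 7410 kN

I = a⁴/12 = 199⁴/12 = 1.307×10^8 mm⁴
I = 1.307×10^8 mm⁴ = 1.307×10^-4 m⁴
Effective length L_e = K·L = 1 × 4.99 = 4.990 m
P_cr = π²EI / L_e² = π² × 143×10⁹ × 1.307×10^-4 / 4.990² = 7.407×10^6 N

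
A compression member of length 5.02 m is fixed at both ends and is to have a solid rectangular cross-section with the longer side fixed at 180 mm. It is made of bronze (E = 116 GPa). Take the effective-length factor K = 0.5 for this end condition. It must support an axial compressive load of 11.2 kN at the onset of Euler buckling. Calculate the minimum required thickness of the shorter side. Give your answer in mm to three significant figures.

b ≈ 16.0 mm

L_e = K·L = 0.5 × 5.02 = 2.510 m
Required I = P_cr·L_e²/(π²E) = 1.120×10^4 × 2.510² / (π² × 1.16×10^11) = 6.163×10^-8 m⁴
I_req = 6.163×10^4 mm⁴
Rectangle, weak axis: I_min = h·b³/12 with h = 180 mm fixed  ⇒  b = (12I/h)^(1/3) = 16.0 mm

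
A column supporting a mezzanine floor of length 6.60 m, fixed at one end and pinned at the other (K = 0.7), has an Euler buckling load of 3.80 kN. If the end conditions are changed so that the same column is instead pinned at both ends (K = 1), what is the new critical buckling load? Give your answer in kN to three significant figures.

P_cr ≈ 1.86 kN

P_cr ∝ 1/K², so P_cr,new = P_cr,old × (K_old/K_new)² = 3.80 × (0.7/1)²
= 3.80 × 0.4900 = 1.86 kN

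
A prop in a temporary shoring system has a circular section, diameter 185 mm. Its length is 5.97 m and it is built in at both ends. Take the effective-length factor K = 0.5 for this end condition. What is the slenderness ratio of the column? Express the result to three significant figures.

λ ≈ 64.5

I = πd⁴/64 = π×185⁴/64 = 5.750×10^7 mm⁴
A = 2.688×10^4 mm²;  r_min = √(I/A) = √(5.750×10^7/2.688×10^4) = 46.25 mm
L_e = K·L = 0.5 × 5.97 m = 2.985 m = 2985.0 mm
λ = L_e / r_min = 2985.0 / 46.25 = 64.5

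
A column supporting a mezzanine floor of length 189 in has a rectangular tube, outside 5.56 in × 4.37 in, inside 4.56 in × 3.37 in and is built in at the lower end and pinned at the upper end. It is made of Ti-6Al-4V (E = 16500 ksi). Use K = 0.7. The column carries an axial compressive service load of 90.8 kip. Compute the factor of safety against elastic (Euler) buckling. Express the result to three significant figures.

n ≈ 2.47

Weak-axis I_min = (h_o·b_o³ − h_i·b_i³)/12 with b_o = 4.37, b_i = 3.370 in (shorter outer/inner sides).
I_min = (5.56×4.37³ − 4.560×3.370³)/12 = 24.12 in⁴
Effective length L_e = K·L = 0.7 × 189 = 132.3 in
P_cr = π²EI / L_e² = π² × 16500×10³ × 24.12 / 132.3² = 2.244×10^5 lb
Factor of safety n = P_cr / P = 224.44 / 90.8 = 2.47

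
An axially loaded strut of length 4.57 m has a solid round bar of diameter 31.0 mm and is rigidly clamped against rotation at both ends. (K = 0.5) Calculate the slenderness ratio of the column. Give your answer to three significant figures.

λ ≈ 295

For a solid circle r = d/4 = 31.0/4 = 7.750 mm
L_e = K·L = 0.5 × 4.57 m = 2.285 m = 2285.0 mm
λ = L_e / r_min = 2285.0 / 7.750 = 295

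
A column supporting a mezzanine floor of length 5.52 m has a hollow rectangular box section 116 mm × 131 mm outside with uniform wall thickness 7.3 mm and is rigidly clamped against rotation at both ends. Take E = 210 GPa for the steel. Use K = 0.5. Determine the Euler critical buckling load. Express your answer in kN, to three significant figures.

Inner dimensions: h_i = 131 − 2×7.3 = 116.4 mm, b_i = 116 − 2×7.3 = 101.4 mm
Weak-axis I_min = (h_o·b_o³ − h_i·b_i³)/12 with b_o = 116, b_i = 101.4 mm (shorter outer/inner sides).
I_min = (131×116³ − 116.4×101.4³)/12 = 6.927×10^6 mm⁴
I = 6.927×10^6 mm⁴ = 6.927×10^-6 m⁴
Effective length L_e = K·L = 0.5 × 5.52 = 2.760 m
P_cr = π²EI / L_e² = π² × 210×10⁹ × 6.927×10^-6 / 2.760² = 1.885×10^6 N

P_cr ≈ 1880 kN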